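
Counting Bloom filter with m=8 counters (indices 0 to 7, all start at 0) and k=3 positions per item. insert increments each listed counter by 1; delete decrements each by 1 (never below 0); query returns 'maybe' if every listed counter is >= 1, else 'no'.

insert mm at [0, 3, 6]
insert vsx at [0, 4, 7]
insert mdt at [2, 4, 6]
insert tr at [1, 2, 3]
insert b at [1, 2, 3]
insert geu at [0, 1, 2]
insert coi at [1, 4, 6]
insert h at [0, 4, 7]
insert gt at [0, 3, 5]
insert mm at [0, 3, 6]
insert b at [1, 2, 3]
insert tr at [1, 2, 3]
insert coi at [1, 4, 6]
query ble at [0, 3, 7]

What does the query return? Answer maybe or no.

Step 1: insert mm at [0, 3, 6] -> counters=[1,0,0,1,0,0,1,0]
Step 2: insert vsx at [0, 4, 7] -> counters=[2,0,0,1,1,0,1,1]
Step 3: insert mdt at [2, 4, 6] -> counters=[2,0,1,1,2,0,2,1]
Step 4: insert tr at [1, 2, 3] -> counters=[2,1,2,2,2,0,2,1]
Step 5: insert b at [1, 2, 3] -> counters=[2,2,3,3,2,0,2,1]
Step 6: insert geu at [0, 1, 2] -> counters=[3,3,4,3,2,0,2,1]
Step 7: insert coi at [1, 4, 6] -> counters=[3,4,4,3,3,0,3,1]
Step 8: insert h at [0, 4, 7] -> counters=[4,4,4,3,4,0,3,2]
Step 9: insert gt at [0, 3, 5] -> counters=[5,4,4,4,4,1,3,2]
Step 10: insert mm at [0, 3, 6] -> counters=[6,4,4,5,4,1,4,2]
Step 11: insert b at [1, 2, 3] -> counters=[6,5,5,6,4,1,4,2]
Step 12: insert tr at [1, 2, 3] -> counters=[6,6,6,7,4,1,4,2]
Step 13: insert coi at [1, 4, 6] -> counters=[6,7,6,7,5,1,5,2]
Query ble: check counters[0]=6 counters[3]=7 counters[7]=2 -> maybe

Answer: maybe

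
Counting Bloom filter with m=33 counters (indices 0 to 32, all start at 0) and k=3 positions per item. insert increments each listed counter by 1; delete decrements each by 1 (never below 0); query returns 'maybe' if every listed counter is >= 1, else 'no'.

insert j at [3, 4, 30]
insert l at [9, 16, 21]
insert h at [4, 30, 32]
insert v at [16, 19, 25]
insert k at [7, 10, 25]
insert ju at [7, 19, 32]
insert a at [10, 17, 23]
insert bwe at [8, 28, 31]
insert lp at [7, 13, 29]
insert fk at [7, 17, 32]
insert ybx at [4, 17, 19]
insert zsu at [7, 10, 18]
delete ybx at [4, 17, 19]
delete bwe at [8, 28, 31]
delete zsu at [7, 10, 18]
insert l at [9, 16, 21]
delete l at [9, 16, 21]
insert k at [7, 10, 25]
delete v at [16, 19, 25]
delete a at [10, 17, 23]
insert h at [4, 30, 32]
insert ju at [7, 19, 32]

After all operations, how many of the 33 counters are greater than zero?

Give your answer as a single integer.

Answer: 14

Derivation:
Step 1: insert j at [3, 4, 30] -> counters=[0,0,0,1,1,0,0,0,0,0,0,0,0,0,0,0,0,0,0,0,0,0,0,0,0,0,0,0,0,0,1,0,0]
Step 2: insert l at [9, 16, 21] -> counters=[0,0,0,1,1,0,0,0,0,1,0,0,0,0,0,0,1,0,0,0,0,1,0,0,0,0,0,0,0,0,1,0,0]
Step 3: insert h at [4, 30, 32] -> counters=[0,0,0,1,2,0,0,0,0,1,0,0,0,0,0,0,1,0,0,0,0,1,0,0,0,0,0,0,0,0,2,0,1]
Step 4: insert v at [16, 19, 25] -> counters=[0,0,0,1,2,0,0,0,0,1,0,0,0,0,0,0,2,0,0,1,0,1,0,0,0,1,0,0,0,0,2,0,1]
Step 5: insert k at [7, 10, 25] -> counters=[0,0,0,1,2,0,0,1,0,1,1,0,0,0,0,0,2,0,0,1,0,1,0,0,0,2,0,0,0,0,2,0,1]
Step 6: insert ju at [7, 19, 32] -> counters=[0,0,0,1,2,0,0,2,0,1,1,0,0,0,0,0,2,0,0,2,0,1,0,0,0,2,0,0,0,0,2,0,2]
Step 7: insert a at [10, 17, 23] -> counters=[0,0,0,1,2,0,0,2,0,1,2,0,0,0,0,0,2,1,0,2,0,1,0,1,0,2,0,0,0,0,2,0,2]
Step 8: insert bwe at [8, 28, 31] -> counters=[0,0,0,1,2,0,0,2,1,1,2,0,0,0,0,0,2,1,0,2,0,1,0,1,0,2,0,0,1,0,2,1,2]
Step 9: insert lp at [7, 13, 29] -> counters=[0,0,0,1,2,0,0,3,1,1,2,0,0,1,0,0,2,1,0,2,0,1,0,1,0,2,0,0,1,1,2,1,2]
Step 10: insert fk at [7, 17, 32] -> counters=[0,0,0,1,2,0,0,4,1,1,2,0,0,1,0,0,2,2,0,2,0,1,0,1,0,2,0,0,1,1,2,1,3]
Step 11: insert ybx at [4, 17, 19] -> counters=[0,0,0,1,3,0,0,4,1,1,2,0,0,1,0,0,2,3,0,3,0,1,0,1,0,2,0,0,1,1,2,1,3]
Step 12: insert zsu at [7, 10, 18] -> counters=[0,0,0,1,3,0,0,5,1,1,3,0,0,1,0,0,2,3,1,3,0,1,0,1,0,2,0,0,1,1,2,1,3]
Step 13: delete ybx at [4, 17, 19] -> counters=[0,0,0,1,2,0,0,5,1,1,3,0,0,1,0,0,2,2,1,2,0,1,0,1,0,2,0,0,1,1,2,1,3]
Step 14: delete bwe at [8, 28, 31] -> counters=[0,0,0,1,2,0,0,5,0,1,3,0,0,1,0,0,2,2,1,2,0,1,0,1,0,2,0,0,0,1,2,0,3]
Step 15: delete zsu at [7, 10, 18] -> counters=[0,0,0,1,2,0,0,4,0,1,2,0,0,1,0,0,2,2,0,2,0,1,0,1,0,2,0,0,0,1,2,0,3]
Step 16: insert l at [9, 16, 21] -> counters=[0,0,0,1,2,0,0,4,0,2,2,0,0,1,0,0,3,2,0,2,0,2,0,1,0,2,0,0,0,1,2,0,3]
Step 17: delete l at [9, 16, 21] -> counters=[0,0,0,1,2,0,0,4,0,1,2,0,0,1,0,0,2,2,0,2,0,1,0,1,0,2,0,0,0,1,2,0,3]
Step 18: insert k at [7, 10, 25] -> counters=[0,0,0,1,2,0,0,5,0,1,3,0,0,1,0,0,2,2,0,2,0,1,0,1,0,3,0,0,0,1,2,0,3]
Step 19: delete v at [16, 19, 25] -> counters=[0,0,0,1,2,0,0,5,0,1,3,0,0,1,0,0,1,2,0,1,0,1,0,1,0,2,0,0,0,1,2,0,3]
Step 20: delete a at [10, 17, 23] -> counters=[0,0,0,1,2,0,0,5,0,1,2,0,0,1,0,0,1,1,0,1,0,1,0,0,0,2,0,0,0,1,2,0,3]
Step 21: insert h at [4, 30, 32] -> counters=[0,0,0,1,3,0,0,5,0,1,2,0,0,1,0,0,1,1,0,1,0,1,0,0,0,2,0,0,0,1,3,0,4]
Step 22: insert ju at [7, 19, 32] -> counters=[0,0,0,1,3,0,0,6,0,1,2,0,0,1,0,0,1,1,0,2,0,1,0,0,0,2,0,0,0,1,3,0,5]
Final counters=[0,0,0,1,3,0,0,6,0,1,2,0,0,1,0,0,1,1,0,2,0,1,0,0,0,2,0,0,0,1,3,0,5] -> 14 nonzero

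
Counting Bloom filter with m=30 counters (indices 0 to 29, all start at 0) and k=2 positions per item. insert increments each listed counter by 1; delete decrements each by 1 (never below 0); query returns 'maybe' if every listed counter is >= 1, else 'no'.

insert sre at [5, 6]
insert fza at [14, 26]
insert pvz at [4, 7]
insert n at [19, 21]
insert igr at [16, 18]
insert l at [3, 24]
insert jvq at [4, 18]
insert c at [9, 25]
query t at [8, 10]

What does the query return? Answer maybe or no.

Step 1: insert sre at [5, 6] -> counters=[0,0,0,0,0,1,1,0,0,0,0,0,0,0,0,0,0,0,0,0,0,0,0,0,0,0,0,0,0,0]
Step 2: insert fza at [14, 26] -> counters=[0,0,0,0,0,1,1,0,0,0,0,0,0,0,1,0,0,0,0,0,0,0,0,0,0,0,1,0,0,0]
Step 3: insert pvz at [4, 7] -> counters=[0,0,0,0,1,1,1,1,0,0,0,0,0,0,1,0,0,0,0,0,0,0,0,0,0,0,1,0,0,0]
Step 4: insert n at [19, 21] -> counters=[0,0,0,0,1,1,1,1,0,0,0,0,0,0,1,0,0,0,0,1,0,1,0,0,0,0,1,0,0,0]
Step 5: insert igr at [16, 18] -> counters=[0,0,0,0,1,1,1,1,0,0,0,0,0,0,1,0,1,0,1,1,0,1,0,0,0,0,1,0,0,0]
Step 6: insert l at [3, 24] -> counters=[0,0,0,1,1,1,1,1,0,0,0,0,0,0,1,0,1,0,1,1,0,1,0,0,1,0,1,0,0,0]
Step 7: insert jvq at [4, 18] -> counters=[0,0,0,1,2,1,1,1,0,0,0,0,0,0,1,0,1,0,2,1,0,1,0,0,1,0,1,0,0,0]
Step 8: insert c at [9, 25] -> counters=[0,0,0,1,2,1,1,1,0,1,0,0,0,0,1,0,1,0,2,1,0,1,0,0,1,1,1,0,0,0]
Query t: check counters[8]=0 counters[10]=0 -> no

Answer: no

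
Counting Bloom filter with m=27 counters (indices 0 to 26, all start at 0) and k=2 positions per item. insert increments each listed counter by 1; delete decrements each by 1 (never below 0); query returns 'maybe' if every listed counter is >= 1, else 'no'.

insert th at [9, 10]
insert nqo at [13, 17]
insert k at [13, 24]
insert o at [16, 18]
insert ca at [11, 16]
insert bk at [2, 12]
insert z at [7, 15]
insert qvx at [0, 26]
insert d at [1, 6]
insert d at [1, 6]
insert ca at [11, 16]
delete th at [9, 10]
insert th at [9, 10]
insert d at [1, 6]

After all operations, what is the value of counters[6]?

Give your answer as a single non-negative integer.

Step 1: insert th at [9, 10] -> counters=[0,0,0,0,0,0,0,0,0,1,1,0,0,0,0,0,0,0,0,0,0,0,0,0,0,0,0]
Step 2: insert nqo at [13, 17] -> counters=[0,0,0,0,0,0,0,0,0,1,1,0,0,1,0,0,0,1,0,0,0,0,0,0,0,0,0]
Step 3: insert k at [13, 24] -> counters=[0,0,0,0,0,0,0,0,0,1,1,0,0,2,0,0,0,1,0,0,0,0,0,0,1,0,0]
Step 4: insert o at [16, 18] -> counters=[0,0,0,0,0,0,0,0,0,1,1,0,0,2,0,0,1,1,1,0,0,0,0,0,1,0,0]
Step 5: insert ca at [11, 16] -> counters=[0,0,0,0,0,0,0,0,0,1,1,1,0,2,0,0,2,1,1,0,0,0,0,0,1,0,0]
Step 6: insert bk at [2, 12] -> counters=[0,0,1,0,0,0,0,0,0,1,1,1,1,2,0,0,2,1,1,0,0,0,0,0,1,0,0]
Step 7: insert z at [7, 15] -> counters=[0,0,1,0,0,0,0,1,0,1,1,1,1,2,0,1,2,1,1,0,0,0,0,0,1,0,0]
Step 8: insert qvx at [0, 26] -> counters=[1,0,1,0,0,0,0,1,0,1,1,1,1,2,0,1,2,1,1,0,0,0,0,0,1,0,1]
Step 9: insert d at [1, 6] -> counters=[1,1,1,0,0,0,1,1,0,1,1,1,1,2,0,1,2,1,1,0,0,0,0,0,1,0,1]
Step 10: insert d at [1, 6] -> counters=[1,2,1,0,0,0,2,1,0,1,1,1,1,2,0,1,2,1,1,0,0,0,0,0,1,0,1]
Step 11: insert ca at [11, 16] -> counters=[1,2,1,0,0,0,2,1,0,1,1,2,1,2,0,1,3,1,1,0,0,0,0,0,1,0,1]
Step 12: delete th at [9, 10] -> counters=[1,2,1,0,0,0,2,1,0,0,0,2,1,2,0,1,3,1,1,0,0,0,0,0,1,0,1]
Step 13: insert th at [9, 10] -> counters=[1,2,1,0,0,0,2,1,0,1,1,2,1,2,0,1,3,1,1,0,0,0,0,0,1,0,1]
Step 14: insert d at [1, 6] -> counters=[1,3,1,0,0,0,3,1,0,1,1,2,1,2,0,1,3,1,1,0,0,0,0,0,1,0,1]
Final counters=[1,3,1,0,0,0,3,1,0,1,1,2,1,2,0,1,3,1,1,0,0,0,0,0,1,0,1] -> counters[6]=3

Answer: 3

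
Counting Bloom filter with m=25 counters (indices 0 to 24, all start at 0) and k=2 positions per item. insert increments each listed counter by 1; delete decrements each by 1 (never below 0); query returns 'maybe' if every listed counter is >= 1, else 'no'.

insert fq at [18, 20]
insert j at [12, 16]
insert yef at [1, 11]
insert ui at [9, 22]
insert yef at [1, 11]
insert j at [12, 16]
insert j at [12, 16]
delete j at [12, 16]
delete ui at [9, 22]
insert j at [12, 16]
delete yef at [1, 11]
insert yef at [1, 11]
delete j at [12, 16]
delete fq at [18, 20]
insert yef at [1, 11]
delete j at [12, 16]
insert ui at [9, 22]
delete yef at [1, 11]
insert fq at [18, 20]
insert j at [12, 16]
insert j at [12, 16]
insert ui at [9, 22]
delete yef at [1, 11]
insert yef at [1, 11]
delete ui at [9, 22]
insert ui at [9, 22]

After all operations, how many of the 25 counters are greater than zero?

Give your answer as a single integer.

Answer: 8

Derivation:
Step 1: insert fq at [18, 20] -> counters=[0,0,0,0,0,0,0,0,0,0,0,0,0,0,0,0,0,0,1,0,1,0,0,0,0]
Step 2: insert j at [12, 16] -> counters=[0,0,0,0,0,0,0,0,0,0,0,0,1,0,0,0,1,0,1,0,1,0,0,0,0]
Step 3: insert yef at [1, 11] -> counters=[0,1,0,0,0,0,0,0,0,0,0,1,1,0,0,0,1,0,1,0,1,0,0,0,0]
Step 4: insert ui at [9, 22] -> counters=[0,1,0,0,0,0,0,0,0,1,0,1,1,0,0,0,1,0,1,0,1,0,1,0,0]
Step 5: insert yef at [1, 11] -> counters=[0,2,0,0,0,0,0,0,0,1,0,2,1,0,0,0,1,0,1,0,1,0,1,0,0]
Step 6: insert j at [12, 16] -> counters=[0,2,0,0,0,0,0,0,0,1,0,2,2,0,0,0,2,0,1,0,1,0,1,0,0]
Step 7: insert j at [12, 16] -> counters=[0,2,0,0,0,0,0,0,0,1,0,2,3,0,0,0,3,0,1,0,1,0,1,0,0]
Step 8: delete j at [12, 16] -> counters=[0,2,0,0,0,0,0,0,0,1,0,2,2,0,0,0,2,0,1,0,1,0,1,0,0]
Step 9: delete ui at [9, 22] -> counters=[0,2,0,0,0,0,0,0,0,0,0,2,2,0,0,0,2,0,1,0,1,0,0,0,0]
Step 10: insert j at [12, 16] -> counters=[0,2,0,0,0,0,0,0,0,0,0,2,3,0,0,0,3,0,1,0,1,0,0,0,0]
Step 11: delete yef at [1, 11] -> counters=[0,1,0,0,0,0,0,0,0,0,0,1,3,0,0,0,3,0,1,0,1,0,0,0,0]
Step 12: insert yef at [1, 11] -> counters=[0,2,0,0,0,0,0,0,0,0,0,2,3,0,0,0,3,0,1,0,1,0,0,0,0]
Step 13: delete j at [12, 16] -> counters=[0,2,0,0,0,0,0,0,0,0,0,2,2,0,0,0,2,0,1,0,1,0,0,0,0]
Step 14: delete fq at [18, 20] -> counters=[0,2,0,0,0,0,0,0,0,0,0,2,2,0,0,0,2,0,0,0,0,0,0,0,0]
Step 15: insert yef at [1, 11] -> counters=[0,3,0,0,0,0,0,0,0,0,0,3,2,0,0,0,2,0,0,0,0,0,0,0,0]
Step 16: delete j at [12, 16] -> counters=[0,3,0,0,0,0,0,0,0,0,0,3,1,0,0,0,1,0,0,0,0,0,0,0,0]
Step 17: insert ui at [9, 22] -> counters=[0,3,0,0,0,0,0,0,0,1,0,3,1,0,0,0,1,0,0,0,0,0,1,0,0]
Step 18: delete yef at [1, 11] -> counters=[0,2,0,0,0,0,0,0,0,1,0,2,1,0,0,0,1,0,0,0,0,0,1,0,0]
Step 19: insert fq at [18, 20] -> counters=[0,2,0,0,0,0,0,0,0,1,0,2,1,0,0,0,1,0,1,0,1,0,1,0,0]
Step 20: insert j at [12, 16] -> counters=[0,2,0,0,0,0,0,0,0,1,0,2,2,0,0,0,2,0,1,0,1,0,1,0,0]
Step 21: insert j at [12, 16] -> counters=[0,2,0,0,0,0,0,0,0,1,0,2,3,0,0,0,3,0,1,0,1,0,1,0,0]
Step 22: insert ui at [9, 22] -> counters=[0,2,0,0,0,0,0,0,0,2,0,2,3,0,0,0,3,0,1,0,1,0,2,0,0]
Step 23: delete yef at [1, 11] -> counters=[0,1,0,0,0,0,0,0,0,2,0,1,3,0,0,0,3,0,1,0,1,0,2,0,0]
Step 24: insert yef at [1, 11] -> counters=[0,2,0,0,0,0,0,0,0,2,0,2,3,0,0,0,3,0,1,0,1,0,2,0,0]
Step 25: delete ui at [9, 22] -> counters=[0,2,0,0,0,0,0,0,0,1,0,2,3,0,0,0,3,0,1,0,1,0,1,0,0]
Step 26: insert ui at [9, 22] -> counters=[0,2,0,0,0,0,0,0,0,2,0,2,3,0,0,0,3,0,1,0,1,0,2,0,0]
Final counters=[0,2,0,0,0,0,0,0,0,2,0,2,3,0,0,0,3,0,1,0,1,0,2,0,0] -> 8 nonzero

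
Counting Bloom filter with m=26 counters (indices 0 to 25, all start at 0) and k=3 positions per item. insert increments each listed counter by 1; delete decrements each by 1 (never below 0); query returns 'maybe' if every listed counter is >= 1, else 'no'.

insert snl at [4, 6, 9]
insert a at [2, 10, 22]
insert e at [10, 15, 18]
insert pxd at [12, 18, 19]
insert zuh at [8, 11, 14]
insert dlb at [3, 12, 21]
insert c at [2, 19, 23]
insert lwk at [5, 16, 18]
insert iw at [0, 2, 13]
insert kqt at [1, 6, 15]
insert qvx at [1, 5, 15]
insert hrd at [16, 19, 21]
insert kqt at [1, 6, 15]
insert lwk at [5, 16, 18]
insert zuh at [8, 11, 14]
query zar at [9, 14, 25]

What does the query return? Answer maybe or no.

Step 1: insert snl at [4, 6, 9] -> counters=[0,0,0,0,1,0,1,0,0,1,0,0,0,0,0,0,0,0,0,0,0,0,0,0,0,0]
Step 2: insert a at [2, 10, 22] -> counters=[0,0,1,0,1,0,1,0,0,1,1,0,0,0,0,0,0,0,0,0,0,0,1,0,0,0]
Step 3: insert e at [10, 15, 18] -> counters=[0,0,1,0,1,0,1,0,0,1,2,0,0,0,0,1,0,0,1,0,0,0,1,0,0,0]
Step 4: insert pxd at [12, 18, 19] -> counters=[0,0,1,0,1,0,1,0,0,1,2,0,1,0,0,1,0,0,2,1,0,0,1,0,0,0]
Step 5: insert zuh at [8, 11, 14] -> counters=[0,0,1,0,1,0,1,0,1,1,2,1,1,0,1,1,0,0,2,1,0,0,1,0,0,0]
Step 6: insert dlb at [3, 12, 21] -> counters=[0,0,1,1,1,0,1,0,1,1,2,1,2,0,1,1,0,0,2,1,0,1,1,0,0,0]
Step 7: insert c at [2, 19, 23] -> counters=[0,0,2,1,1,0,1,0,1,1,2,1,2,0,1,1,0,0,2,2,0,1,1,1,0,0]
Step 8: insert lwk at [5, 16, 18] -> counters=[0,0,2,1,1,1,1,0,1,1,2,1,2,0,1,1,1,0,3,2,0,1,1,1,0,0]
Step 9: insert iw at [0, 2, 13] -> counters=[1,0,3,1,1,1,1,0,1,1,2,1,2,1,1,1,1,0,3,2,0,1,1,1,0,0]
Step 10: insert kqt at [1, 6, 15] -> counters=[1,1,3,1,1,1,2,0,1,1,2,1,2,1,1,2,1,0,3,2,0,1,1,1,0,0]
Step 11: insert qvx at [1, 5, 15] -> counters=[1,2,3,1,1,2,2,0,1,1,2,1,2,1,1,3,1,0,3,2,0,1,1,1,0,0]
Step 12: insert hrd at [16, 19, 21] -> counters=[1,2,3,1,1,2,2,0,1,1,2,1,2,1,1,3,2,0,3,3,0,2,1,1,0,0]
Step 13: insert kqt at [1, 6, 15] -> counters=[1,3,3,1,1,2,3,0,1,1,2,1,2,1,1,4,2,0,3,3,0,2,1,1,0,0]
Step 14: insert lwk at [5, 16, 18] -> counters=[1,3,3,1,1,3,3,0,1,1,2,1,2,1,1,4,3,0,4,3,0,2,1,1,0,0]
Step 15: insert zuh at [8, 11, 14] -> counters=[1,3,3,1,1,3,3,0,2,1,2,2,2,1,2,4,3,0,4,3,0,2,1,1,0,0]
Query zar: check counters[9]=1 counters[14]=2 counters[25]=0 -> no

Answer: no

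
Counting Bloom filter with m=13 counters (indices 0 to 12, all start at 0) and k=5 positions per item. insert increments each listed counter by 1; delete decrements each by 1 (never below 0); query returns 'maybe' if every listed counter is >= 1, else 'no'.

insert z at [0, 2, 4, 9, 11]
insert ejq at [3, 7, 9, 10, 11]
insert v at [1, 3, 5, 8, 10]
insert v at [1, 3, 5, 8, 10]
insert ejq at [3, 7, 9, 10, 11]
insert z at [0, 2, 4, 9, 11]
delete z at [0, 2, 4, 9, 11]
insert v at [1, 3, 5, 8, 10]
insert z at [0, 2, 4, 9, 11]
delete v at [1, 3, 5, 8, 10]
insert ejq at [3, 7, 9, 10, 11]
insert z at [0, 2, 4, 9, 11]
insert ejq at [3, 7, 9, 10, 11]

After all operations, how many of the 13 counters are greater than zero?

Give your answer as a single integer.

Answer: 11

Derivation:
Step 1: insert z at [0, 2, 4, 9, 11] -> counters=[1,0,1,0,1,0,0,0,0,1,0,1,0]
Step 2: insert ejq at [3, 7, 9, 10, 11] -> counters=[1,0,1,1,1,0,0,1,0,2,1,2,0]
Step 3: insert v at [1, 3, 5, 8, 10] -> counters=[1,1,1,2,1,1,0,1,1,2,2,2,0]
Step 4: insert v at [1, 3, 5, 8, 10] -> counters=[1,2,1,3,1,2,0,1,2,2,3,2,0]
Step 5: insert ejq at [3, 7, 9, 10, 11] -> counters=[1,2,1,4,1,2,0,2,2,3,4,3,0]
Step 6: insert z at [0, 2, 4, 9, 11] -> counters=[2,2,2,4,2,2,0,2,2,4,4,4,0]
Step 7: delete z at [0, 2, 4, 9, 11] -> counters=[1,2,1,4,1,2,0,2,2,3,4,3,0]
Step 8: insert v at [1, 3, 5, 8, 10] -> counters=[1,3,1,5,1,3,0,2,3,3,5,3,0]
Step 9: insert z at [0, 2, 4, 9, 11] -> counters=[2,3,2,5,2,3,0,2,3,4,5,4,0]
Step 10: delete v at [1, 3, 5, 8, 10] -> counters=[2,2,2,4,2,2,0,2,2,4,4,4,0]
Step 11: insert ejq at [3, 7, 9, 10, 11] -> counters=[2,2,2,5,2,2,0,3,2,5,5,5,0]
Step 12: insert z at [0, 2, 4, 9, 11] -> counters=[3,2,3,5,3,2,0,3,2,6,5,6,0]
Step 13: insert ejq at [3, 7, 9, 10, 11] -> counters=[3,2,3,6,3,2,0,4,2,7,6,7,0]
Final counters=[3,2,3,6,3,2,0,4,2,7,6,7,0] -> 11 nonzero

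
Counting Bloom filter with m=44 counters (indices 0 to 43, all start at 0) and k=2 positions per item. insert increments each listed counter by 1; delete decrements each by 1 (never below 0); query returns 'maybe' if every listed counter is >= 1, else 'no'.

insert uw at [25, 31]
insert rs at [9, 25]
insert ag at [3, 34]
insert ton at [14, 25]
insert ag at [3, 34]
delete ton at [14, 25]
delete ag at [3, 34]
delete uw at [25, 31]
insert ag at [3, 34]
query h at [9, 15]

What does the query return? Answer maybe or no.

Step 1: insert uw at [25, 31] -> counters=[0,0,0,0,0,0,0,0,0,0,0,0,0,0,0,0,0,0,0,0,0,0,0,0,0,1,0,0,0,0,0,1,0,0,0,0,0,0,0,0,0,0,0,0]
Step 2: insert rs at [9, 25] -> counters=[0,0,0,0,0,0,0,0,0,1,0,0,0,0,0,0,0,0,0,0,0,0,0,0,0,2,0,0,0,0,0,1,0,0,0,0,0,0,0,0,0,0,0,0]
Step 3: insert ag at [3, 34] -> counters=[0,0,0,1,0,0,0,0,0,1,0,0,0,0,0,0,0,0,0,0,0,0,0,0,0,2,0,0,0,0,0,1,0,0,1,0,0,0,0,0,0,0,0,0]
Step 4: insert ton at [14, 25] -> counters=[0,0,0,1,0,0,0,0,0,1,0,0,0,0,1,0,0,0,0,0,0,0,0,0,0,3,0,0,0,0,0,1,0,0,1,0,0,0,0,0,0,0,0,0]
Step 5: insert ag at [3, 34] -> counters=[0,0,0,2,0,0,0,0,0,1,0,0,0,0,1,0,0,0,0,0,0,0,0,0,0,3,0,0,0,0,0,1,0,0,2,0,0,0,0,0,0,0,0,0]
Step 6: delete ton at [14, 25] -> counters=[0,0,0,2,0,0,0,0,0,1,0,0,0,0,0,0,0,0,0,0,0,0,0,0,0,2,0,0,0,0,0,1,0,0,2,0,0,0,0,0,0,0,0,0]
Step 7: delete ag at [3, 34] -> counters=[0,0,0,1,0,0,0,0,0,1,0,0,0,0,0,0,0,0,0,0,0,0,0,0,0,2,0,0,0,0,0,1,0,0,1,0,0,0,0,0,0,0,0,0]
Step 8: delete uw at [25, 31] -> counters=[0,0,0,1,0,0,0,0,0,1,0,0,0,0,0,0,0,0,0,0,0,0,0,0,0,1,0,0,0,0,0,0,0,0,1,0,0,0,0,0,0,0,0,0]
Step 9: insert ag at [3, 34] -> counters=[0,0,0,2,0,0,0,0,0,1,0,0,0,0,0,0,0,0,0,0,0,0,0,0,0,1,0,0,0,0,0,0,0,0,2,0,0,0,0,0,0,0,0,0]
Query h: check counters[9]=1 counters[15]=0 -> no

Answer: no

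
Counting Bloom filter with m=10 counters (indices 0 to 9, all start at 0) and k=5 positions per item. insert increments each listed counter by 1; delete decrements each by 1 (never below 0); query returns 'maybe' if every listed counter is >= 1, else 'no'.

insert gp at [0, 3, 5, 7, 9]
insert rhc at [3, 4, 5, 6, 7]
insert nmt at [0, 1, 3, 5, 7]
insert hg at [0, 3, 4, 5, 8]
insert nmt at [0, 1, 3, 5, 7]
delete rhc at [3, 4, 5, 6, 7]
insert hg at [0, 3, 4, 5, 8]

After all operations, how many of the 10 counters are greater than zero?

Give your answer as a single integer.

Answer: 8

Derivation:
Step 1: insert gp at [0, 3, 5, 7, 9] -> counters=[1,0,0,1,0,1,0,1,0,1]
Step 2: insert rhc at [3, 4, 5, 6, 7] -> counters=[1,0,0,2,1,2,1,2,0,1]
Step 3: insert nmt at [0, 1, 3, 5, 7] -> counters=[2,1,0,3,1,3,1,3,0,1]
Step 4: insert hg at [0, 3, 4, 5, 8] -> counters=[3,1,0,4,2,4,1,3,1,1]
Step 5: insert nmt at [0, 1, 3, 5, 7] -> counters=[4,2,0,5,2,5,1,4,1,1]
Step 6: delete rhc at [3, 4, 5, 6, 7] -> counters=[4,2,0,4,1,4,0,3,1,1]
Step 7: insert hg at [0, 3, 4, 5, 8] -> counters=[5,2,0,5,2,5,0,3,2,1]
Final counters=[5,2,0,5,2,5,0,3,2,1] -> 8 nonzero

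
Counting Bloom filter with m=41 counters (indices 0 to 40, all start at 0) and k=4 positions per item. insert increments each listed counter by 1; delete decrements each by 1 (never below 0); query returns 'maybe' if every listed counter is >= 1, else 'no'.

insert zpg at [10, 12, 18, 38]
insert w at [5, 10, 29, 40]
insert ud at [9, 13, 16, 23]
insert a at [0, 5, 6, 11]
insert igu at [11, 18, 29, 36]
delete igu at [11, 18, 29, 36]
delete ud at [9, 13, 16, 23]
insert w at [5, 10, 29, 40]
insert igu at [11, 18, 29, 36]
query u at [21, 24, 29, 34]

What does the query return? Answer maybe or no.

Answer: no

Derivation:
Step 1: insert zpg at [10, 12, 18, 38] -> counters=[0,0,0,0,0,0,0,0,0,0,1,0,1,0,0,0,0,0,1,0,0,0,0,0,0,0,0,0,0,0,0,0,0,0,0,0,0,0,1,0,0]
Step 2: insert w at [5, 10, 29, 40] -> counters=[0,0,0,0,0,1,0,0,0,0,2,0,1,0,0,0,0,0,1,0,0,0,0,0,0,0,0,0,0,1,0,0,0,0,0,0,0,0,1,0,1]
Step 3: insert ud at [9, 13, 16, 23] -> counters=[0,0,0,0,0,1,0,0,0,1,2,0,1,1,0,0,1,0,1,0,0,0,0,1,0,0,0,0,0,1,0,0,0,0,0,0,0,0,1,0,1]
Step 4: insert a at [0, 5, 6, 11] -> counters=[1,0,0,0,0,2,1,0,0,1,2,1,1,1,0,0,1,0,1,0,0,0,0,1,0,0,0,0,0,1,0,0,0,0,0,0,0,0,1,0,1]
Step 5: insert igu at [11, 18, 29, 36] -> counters=[1,0,0,0,0,2,1,0,0,1,2,2,1,1,0,0,1,0,2,0,0,0,0,1,0,0,0,0,0,2,0,0,0,0,0,0,1,0,1,0,1]
Step 6: delete igu at [11, 18, 29, 36] -> counters=[1,0,0,0,0,2,1,0,0,1,2,1,1,1,0,0,1,0,1,0,0,0,0,1,0,0,0,0,0,1,0,0,0,0,0,0,0,0,1,0,1]
Step 7: delete ud at [9, 13, 16, 23] -> counters=[1,0,0,0,0,2,1,0,0,0,2,1,1,0,0,0,0,0,1,0,0,0,0,0,0,0,0,0,0,1,0,0,0,0,0,0,0,0,1,0,1]
Step 8: insert w at [5, 10, 29, 40] -> counters=[1,0,0,0,0,3,1,0,0,0,3,1,1,0,0,0,0,0,1,0,0,0,0,0,0,0,0,0,0,2,0,0,0,0,0,0,0,0,1,0,2]
Step 9: insert igu at [11, 18, 29, 36] -> counters=[1,0,0,0,0,3,1,0,0,0,3,2,1,0,0,0,0,0,2,0,0,0,0,0,0,0,0,0,0,3,0,0,0,0,0,0,1,0,1,0,2]
Query u: check counters[21]=0 counters[24]=0 counters[29]=3 counters[34]=0 -> no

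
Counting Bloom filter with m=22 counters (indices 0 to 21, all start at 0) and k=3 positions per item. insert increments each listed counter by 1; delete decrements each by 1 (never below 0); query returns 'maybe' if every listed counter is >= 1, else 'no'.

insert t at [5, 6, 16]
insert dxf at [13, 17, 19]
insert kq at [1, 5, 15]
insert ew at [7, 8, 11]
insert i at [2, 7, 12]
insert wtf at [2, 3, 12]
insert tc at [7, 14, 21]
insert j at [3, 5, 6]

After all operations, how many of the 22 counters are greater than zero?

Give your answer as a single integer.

Step 1: insert t at [5, 6, 16] -> counters=[0,0,0,0,0,1,1,0,0,0,0,0,0,0,0,0,1,0,0,0,0,0]
Step 2: insert dxf at [13, 17, 19] -> counters=[0,0,0,0,0,1,1,0,0,0,0,0,0,1,0,0,1,1,0,1,0,0]
Step 3: insert kq at [1, 5, 15] -> counters=[0,1,0,0,0,2,1,0,0,0,0,0,0,1,0,1,1,1,0,1,0,0]
Step 4: insert ew at [7, 8, 11] -> counters=[0,1,0,0,0,2,1,1,1,0,0,1,0,1,0,1,1,1,0,1,0,0]
Step 5: insert i at [2, 7, 12] -> counters=[0,1,1,0,0,2,1,2,1,0,0,1,1,1,0,1,1,1,0,1,0,0]
Step 6: insert wtf at [2, 3, 12] -> counters=[0,1,2,1,0,2,1,2,1,0,0,1,2,1,0,1,1,1,0,1,0,0]
Step 7: insert tc at [7, 14, 21] -> counters=[0,1,2,1,0,2,1,3,1,0,0,1,2,1,1,1,1,1,0,1,0,1]
Step 8: insert j at [3, 5, 6] -> counters=[0,1,2,2,0,3,2,3,1,0,0,1,2,1,1,1,1,1,0,1,0,1]
Final counters=[0,1,2,2,0,3,2,3,1,0,0,1,2,1,1,1,1,1,0,1,0,1] -> 16 nonzero

Answer: 16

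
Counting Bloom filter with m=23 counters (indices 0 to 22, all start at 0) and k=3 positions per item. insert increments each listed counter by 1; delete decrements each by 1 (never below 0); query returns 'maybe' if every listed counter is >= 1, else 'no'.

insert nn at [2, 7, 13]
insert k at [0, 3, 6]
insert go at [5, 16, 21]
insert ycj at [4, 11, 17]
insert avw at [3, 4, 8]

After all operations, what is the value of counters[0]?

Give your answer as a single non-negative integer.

Answer: 1

Derivation:
Step 1: insert nn at [2, 7, 13] -> counters=[0,0,1,0,0,0,0,1,0,0,0,0,0,1,0,0,0,0,0,0,0,0,0]
Step 2: insert k at [0, 3, 6] -> counters=[1,0,1,1,0,0,1,1,0,0,0,0,0,1,0,0,0,0,0,0,0,0,0]
Step 3: insert go at [5, 16, 21] -> counters=[1,0,1,1,0,1,1,1,0,0,0,0,0,1,0,0,1,0,0,0,0,1,0]
Step 4: insert ycj at [4, 11, 17] -> counters=[1,0,1,1,1,1,1,1,0,0,0,1,0,1,0,0,1,1,0,0,0,1,0]
Step 5: insert avw at [3, 4, 8] -> counters=[1,0,1,2,2,1,1,1,1,0,0,1,0,1,0,0,1,1,0,0,0,1,0]
Final counters=[1,0,1,2,2,1,1,1,1,0,0,1,0,1,0,0,1,1,0,0,0,1,0] -> counters[0]=1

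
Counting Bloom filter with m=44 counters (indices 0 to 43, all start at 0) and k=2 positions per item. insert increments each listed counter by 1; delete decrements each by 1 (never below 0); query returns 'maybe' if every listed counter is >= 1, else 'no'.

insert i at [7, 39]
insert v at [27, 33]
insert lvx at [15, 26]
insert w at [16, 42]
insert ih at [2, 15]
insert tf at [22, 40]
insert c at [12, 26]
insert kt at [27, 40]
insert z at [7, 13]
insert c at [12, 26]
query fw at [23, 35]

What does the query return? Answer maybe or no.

Step 1: insert i at [7, 39] -> counters=[0,0,0,0,0,0,0,1,0,0,0,0,0,0,0,0,0,0,0,0,0,0,0,0,0,0,0,0,0,0,0,0,0,0,0,0,0,0,0,1,0,0,0,0]
Step 2: insert v at [27, 33] -> counters=[0,0,0,0,0,0,0,1,0,0,0,0,0,0,0,0,0,0,0,0,0,0,0,0,0,0,0,1,0,0,0,0,0,1,0,0,0,0,0,1,0,0,0,0]
Step 3: insert lvx at [15, 26] -> counters=[0,0,0,0,0,0,0,1,0,0,0,0,0,0,0,1,0,0,0,0,0,0,0,0,0,0,1,1,0,0,0,0,0,1,0,0,0,0,0,1,0,0,0,0]
Step 4: insert w at [16, 42] -> counters=[0,0,0,0,0,0,0,1,0,0,0,0,0,0,0,1,1,0,0,0,0,0,0,0,0,0,1,1,0,0,0,0,0,1,0,0,0,0,0,1,0,0,1,0]
Step 5: insert ih at [2, 15] -> counters=[0,0,1,0,0,0,0,1,0,0,0,0,0,0,0,2,1,0,0,0,0,0,0,0,0,0,1,1,0,0,0,0,0,1,0,0,0,0,0,1,0,0,1,0]
Step 6: insert tf at [22, 40] -> counters=[0,0,1,0,0,0,0,1,0,0,0,0,0,0,0,2,1,0,0,0,0,0,1,0,0,0,1,1,0,0,0,0,0,1,0,0,0,0,0,1,1,0,1,0]
Step 7: insert c at [12, 26] -> counters=[0,0,1,0,0,0,0,1,0,0,0,0,1,0,0,2,1,0,0,0,0,0,1,0,0,0,2,1,0,0,0,0,0,1,0,0,0,0,0,1,1,0,1,0]
Step 8: insert kt at [27, 40] -> counters=[0,0,1,0,0,0,0,1,0,0,0,0,1,0,0,2,1,0,0,0,0,0,1,0,0,0,2,2,0,0,0,0,0,1,0,0,0,0,0,1,2,0,1,0]
Step 9: insert z at [7, 13] -> counters=[0,0,1,0,0,0,0,2,0,0,0,0,1,1,0,2,1,0,0,0,0,0,1,0,0,0,2,2,0,0,0,0,0,1,0,0,0,0,0,1,2,0,1,0]
Step 10: insert c at [12, 26] -> counters=[0,0,1,0,0,0,0,2,0,0,0,0,2,1,0,2,1,0,0,0,0,0,1,0,0,0,3,2,0,0,0,0,0,1,0,0,0,0,0,1,2,0,1,0]
Query fw: check counters[23]=0 counters[35]=0 -> no

Answer: no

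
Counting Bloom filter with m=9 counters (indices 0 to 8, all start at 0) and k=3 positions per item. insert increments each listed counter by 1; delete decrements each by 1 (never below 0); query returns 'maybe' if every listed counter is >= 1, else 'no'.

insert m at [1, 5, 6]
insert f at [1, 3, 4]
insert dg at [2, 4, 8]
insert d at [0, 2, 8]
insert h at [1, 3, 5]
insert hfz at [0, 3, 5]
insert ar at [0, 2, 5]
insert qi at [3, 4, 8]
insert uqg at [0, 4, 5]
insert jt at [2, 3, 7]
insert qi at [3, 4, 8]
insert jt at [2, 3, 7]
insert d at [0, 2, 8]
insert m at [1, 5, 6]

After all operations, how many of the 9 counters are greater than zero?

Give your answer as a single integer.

Answer: 9

Derivation:
Step 1: insert m at [1, 5, 6] -> counters=[0,1,0,0,0,1,1,0,0]
Step 2: insert f at [1, 3, 4] -> counters=[0,2,0,1,1,1,1,0,0]
Step 3: insert dg at [2, 4, 8] -> counters=[0,2,1,1,2,1,1,0,1]
Step 4: insert d at [0, 2, 8] -> counters=[1,2,2,1,2,1,1,0,2]
Step 5: insert h at [1, 3, 5] -> counters=[1,3,2,2,2,2,1,0,2]
Step 6: insert hfz at [0, 3, 5] -> counters=[2,3,2,3,2,3,1,0,2]
Step 7: insert ar at [0, 2, 5] -> counters=[3,3,3,3,2,4,1,0,2]
Step 8: insert qi at [3, 4, 8] -> counters=[3,3,3,4,3,4,1,0,3]
Step 9: insert uqg at [0, 4, 5] -> counters=[4,3,3,4,4,5,1,0,3]
Step 10: insert jt at [2, 3, 7] -> counters=[4,3,4,5,4,5,1,1,3]
Step 11: insert qi at [3, 4, 8] -> counters=[4,3,4,6,5,5,1,1,4]
Step 12: insert jt at [2, 3, 7] -> counters=[4,3,5,7,5,5,1,2,4]
Step 13: insert d at [0, 2, 8] -> counters=[5,3,6,7,5,5,1,2,5]
Step 14: insert m at [1, 5, 6] -> counters=[5,4,6,7,5,6,2,2,5]
Final counters=[5,4,6,7,5,6,2,2,5] -> 9 nonzero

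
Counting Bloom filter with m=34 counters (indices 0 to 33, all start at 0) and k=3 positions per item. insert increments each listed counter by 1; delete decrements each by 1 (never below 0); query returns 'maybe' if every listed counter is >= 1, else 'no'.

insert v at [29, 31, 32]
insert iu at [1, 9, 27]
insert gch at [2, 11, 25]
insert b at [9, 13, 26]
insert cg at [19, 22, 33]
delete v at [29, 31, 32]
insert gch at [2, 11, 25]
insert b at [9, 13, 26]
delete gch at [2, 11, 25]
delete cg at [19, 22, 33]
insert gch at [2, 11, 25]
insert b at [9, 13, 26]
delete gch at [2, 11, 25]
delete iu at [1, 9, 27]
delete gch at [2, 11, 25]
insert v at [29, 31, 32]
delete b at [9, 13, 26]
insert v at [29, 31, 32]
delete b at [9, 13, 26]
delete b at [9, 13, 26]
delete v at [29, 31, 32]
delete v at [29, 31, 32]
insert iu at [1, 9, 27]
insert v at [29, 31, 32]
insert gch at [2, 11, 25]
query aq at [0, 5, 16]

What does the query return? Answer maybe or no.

Answer: no

Derivation:
Step 1: insert v at [29, 31, 32] -> counters=[0,0,0,0,0,0,0,0,0,0,0,0,0,0,0,0,0,0,0,0,0,0,0,0,0,0,0,0,0,1,0,1,1,0]
Step 2: insert iu at [1, 9, 27] -> counters=[0,1,0,0,0,0,0,0,0,1,0,0,0,0,0,0,0,0,0,0,0,0,0,0,0,0,0,1,0,1,0,1,1,0]
Step 3: insert gch at [2, 11, 25] -> counters=[0,1,1,0,0,0,0,0,0,1,0,1,0,0,0,0,0,0,0,0,0,0,0,0,0,1,0,1,0,1,0,1,1,0]
Step 4: insert b at [9, 13, 26] -> counters=[0,1,1,0,0,0,0,0,0,2,0,1,0,1,0,0,0,0,0,0,0,0,0,0,0,1,1,1,0,1,0,1,1,0]
Step 5: insert cg at [19, 22, 33] -> counters=[0,1,1,0,0,0,0,0,0,2,0,1,0,1,0,0,0,0,0,1,0,0,1,0,0,1,1,1,0,1,0,1,1,1]
Step 6: delete v at [29, 31, 32] -> counters=[0,1,1,0,0,0,0,0,0,2,0,1,0,1,0,0,0,0,0,1,0,0,1,0,0,1,1,1,0,0,0,0,0,1]
Step 7: insert gch at [2, 11, 25] -> counters=[0,1,2,0,0,0,0,0,0,2,0,2,0,1,0,0,0,0,0,1,0,0,1,0,0,2,1,1,0,0,0,0,0,1]
Step 8: insert b at [9, 13, 26] -> counters=[0,1,2,0,0,0,0,0,0,3,0,2,0,2,0,0,0,0,0,1,0,0,1,0,0,2,2,1,0,0,0,0,0,1]
Step 9: delete gch at [2, 11, 25] -> counters=[0,1,1,0,0,0,0,0,0,3,0,1,0,2,0,0,0,0,0,1,0,0,1,0,0,1,2,1,0,0,0,0,0,1]
Step 10: delete cg at [19, 22, 33] -> counters=[0,1,1,0,0,0,0,0,0,3,0,1,0,2,0,0,0,0,0,0,0,0,0,0,0,1,2,1,0,0,0,0,0,0]
Step 11: insert gch at [2, 11, 25] -> counters=[0,1,2,0,0,0,0,0,0,3,0,2,0,2,0,0,0,0,0,0,0,0,0,0,0,2,2,1,0,0,0,0,0,0]
Step 12: insert b at [9, 13, 26] -> counters=[0,1,2,0,0,0,0,0,0,4,0,2,0,3,0,0,0,0,0,0,0,0,0,0,0,2,3,1,0,0,0,0,0,0]
Step 13: delete gch at [2, 11, 25] -> counters=[0,1,1,0,0,0,0,0,0,4,0,1,0,3,0,0,0,0,0,0,0,0,0,0,0,1,3,1,0,0,0,0,0,0]
Step 14: delete iu at [1, 9, 27] -> counters=[0,0,1,0,0,0,0,0,0,3,0,1,0,3,0,0,0,0,0,0,0,0,0,0,0,1,3,0,0,0,0,0,0,0]
Step 15: delete gch at [2, 11, 25] -> counters=[0,0,0,0,0,0,0,0,0,3,0,0,0,3,0,0,0,0,0,0,0,0,0,0,0,0,3,0,0,0,0,0,0,0]
Step 16: insert v at [29, 31, 32] -> counters=[0,0,0,0,0,0,0,0,0,3,0,0,0,3,0,0,0,0,0,0,0,0,0,0,0,0,3,0,0,1,0,1,1,0]
Step 17: delete b at [9, 13, 26] -> counters=[0,0,0,0,0,0,0,0,0,2,0,0,0,2,0,0,0,0,0,0,0,0,0,0,0,0,2,0,0,1,0,1,1,0]
Step 18: insert v at [29, 31, 32] -> counters=[0,0,0,0,0,0,0,0,0,2,0,0,0,2,0,0,0,0,0,0,0,0,0,0,0,0,2,0,0,2,0,2,2,0]
Step 19: delete b at [9, 13, 26] -> counters=[0,0,0,0,0,0,0,0,0,1,0,0,0,1,0,0,0,0,0,0,0,0,0,0,0,0,1,0,0,2,0,2,2,0]
Step 20: delete b at [9, 13, 26] -> counters=[0,0,0,0,0,0,0,0,0,0,0,0,0,0,0,0,0,0,0,0,0,0,0,0,0,0,0,0,0,2,0,2,2,0]
Step 21: delete v at [29, 31, 32] -> counters=[0,0,0,0,0,0,0,0,0,0,0,0,0,0,0,0,0,0,0,0,0,0,0,0,0,0,0,0,0,1,0,1,1,0]
Step 22: delete v at [29, 31, 32] -> counters=[0,0,0,0,0,0,0,0,0,0,0,0,0,0,0,0,0,0,0,0,0,0,0,0,0,0,0,0,0,0,0,0,0,0]
Step 23: insert iu at [1, 9, 27] -> counters=[0,1,0,0,0,0,0,0,0,1,0,0,0,0,0,0,0,0,0,0,0,0,0,0,0,0,0,1,0,0,0,0,0,0]
Step 24: insert v at [29, 31, 32] -> counters=[0,1,0,0,0,0,0,0,0,1,0,0,0,0,0,0,0,0,0,0,0,0,0,0,0,0,0,1,0,1,0,1,1,0]
Step 25: insert gch at [2, 11, 25] -> counters=[0,1,1,0,0,0,0,0,0,1,0,1,0,0,0,0,0,0,0,0,0,0,0,0,0,1,0,1,0,1,0,1,1,0]
Query aq: check counters[0]=0 counters[5]=0 counters[16]=0 -> no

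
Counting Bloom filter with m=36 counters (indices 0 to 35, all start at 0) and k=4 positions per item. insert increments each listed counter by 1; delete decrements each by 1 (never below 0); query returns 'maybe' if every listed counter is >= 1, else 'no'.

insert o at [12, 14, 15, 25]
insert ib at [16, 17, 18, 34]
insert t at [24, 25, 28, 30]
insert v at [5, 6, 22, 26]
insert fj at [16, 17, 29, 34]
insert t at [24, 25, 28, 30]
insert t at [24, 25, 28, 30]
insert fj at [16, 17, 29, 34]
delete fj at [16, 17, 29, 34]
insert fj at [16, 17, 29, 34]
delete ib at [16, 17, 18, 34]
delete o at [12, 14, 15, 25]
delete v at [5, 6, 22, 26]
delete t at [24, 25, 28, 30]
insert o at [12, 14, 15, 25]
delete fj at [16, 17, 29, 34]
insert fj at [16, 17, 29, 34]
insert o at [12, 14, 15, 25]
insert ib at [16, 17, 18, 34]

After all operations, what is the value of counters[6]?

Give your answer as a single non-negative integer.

Step 1: insert o at [12, 14, 15, 25] -> counters=[0,0,0,0,0,0,0,0,0,0,0,0,1,0,1,1,0,0,0,0,0,0,0,0,0,1,0,0,0,0,0,0,0,0,0,0]
Step 2: insert ib at [16, 17, 18, 34] -> counters=[0,0,0,0,0,0,0,0,0,0,0,0,1,0,1,1,1,1,1,0,0,0,0,0,0,1,0,0,0,0,0,0,0,0,1,0]
Step 3: insert t at [24, 25, 28, 30] -> counters=[0,0,0,0,0,0,0,0,0,0,0,0,1,0,1,1,1,1,1,0,0,0,0,0,1,2,0,0,1,0,1,0,0,0,1,0]
Step 4: insert v at [5, 6, 22, 26] -> counters=[0,0,0,0,0,1,1,0,0,0,0,0,1,0,1,1,1,1,1,0,0,0,1,0,1,2,1,0,1,0,1,0,0,0,1,0]
Step 5: insert fj at [16, 17, 29, 34] -> counters=[0,0,0,0,0,1,1,0,0,0,0,0,1,0,1,1,2,2,1,0,0,0,1,0,1,2,1,0,1,1,1,0,0,0,2,0]
Step 6: insert t at [24, 25, 28, 30] -> counters=[0,0,0,0,0,1,1,0,0,0,0,0,1,0,1,1,2,2,1,0,0,0,1,0,2,3,1,0,2,1,2,0,0,0,2,0]
Step 7: insert t at [24, 25, 28, 30] -> counters=[0,0,0,0,0,1,1,0,0,0,0,0,1,0,1,1,2,2,1,0,0,0,1,0,3,4,1,0,3,1,3,0,0,0,2,0]
Step 8: insert fj at [16, 17, 29, 34] -> counters=[0,0,0,0,0,1,1,0,0,0,0,0,1,0,1,1,3,3,1,0,0,0,1,0,3,4,1,0,3,2,3,0,0,0,3,0]
Step 9: delete fj at [16, 17, 29, 34] -> counters=[0,0,0,0,0,1,1,0,0,0,0,0,1,0,1,1,2,2,1,0,0,0,1,0,3,4,1,0,3,1,3,0,0,0,2,0]
Step 10: insert fj at [16, 17, 29, 34] -> counters=[0,0,0,0,0,1,1,0,0,0,0,0,1,0,1,1,3,3,1,0,0,0,1,0,3,4,1,0,3,2,3,0,0,0,3,0]
Step 11: delete ib at [16, 17, 18, 34] -> counters=[0,0,0,0,0,1,1,0,0,0,0,0,1,0,1,1,2,2,0,0,0,0,1,0,3,4,1,0,3,2,3,0,0,0,2,0]
Step 12: delete o at [12, 14, 15, 25] -> counters=[0,0,0,0,0,1,1,0,0,0,0,0,0,0,0,0,2,2,0,0,0,0,1,0,3,3,1,0,3,2,3,0,0,0,2,0]
Step 13: delete v at [5, 6, 22, 26] -> counters=[0,0,0,0,0,0,0,0,0,0,0,0,0,0,0,0,2,2,0,0,0,0,0,0,3,3,0,0,3,2,3,0,0,0,2,0]
Step 14: delete t at [24, 25, 28, 30] -> counters=[0,0,0,0,0,0,0,0,0,0,0,0,0,0,0,0,2,2,0,0,0,0,0,0,2,2,0,0,2,2,2,0,0,0,2,0]
Step 15: insert o at [12, 14, 15, 25] -> counters=[0,0,0,0,0,0,0,0,0,0,0,0,1,0,1,1,2,2,0,0,0,0,0,0,2,3,0,0,2,2,2,0,0,0,2,0]
Step 16: delete fj at [16, 17, 29, 34] -> counters=[0,0,0,0,0,0,0,0,0,0,0,0,1,0,1,1,1,1,0,0,0,0,0,0,2,3,0,0,2,1,2,0,0,0,1,0]
Step 17: insert fj at [16, 17, 29, 34] -> counters=[0,0,0,0,0,0,0,0,0,0,0,0,1,0,1,1,2,2,0,0,0,0,0,0,2,3,0,0,2,2,2,0,0,0,2,0]
Step 18: insert o at [12, 14, 15, 25] -> counters=[0,0,0,0,0,0,0,0,0,0,0,0,2,0,2,2,2,2,0,0,0,0,0,0,2,4,0,0,2,2,2,0,0,0,2,0]
Step 19: insert ib at [16, 17, 18, 34] -> counters=[0,0,0,0,0,0,0,0,0,0,0,0,2,0,2,2,3,3,1,0,0,0,0,0,2,4,0,0,2,2,2,0,0,0,3,0]
Final counters=[0,0,0,0,0,0,0,0,0,0,0,0,2,0,2,2,3,3,1,0,0,0,0,0,2,4,0,0,2,2,2,0,0,0,3,0] -> counters[6]=0

Answer: 0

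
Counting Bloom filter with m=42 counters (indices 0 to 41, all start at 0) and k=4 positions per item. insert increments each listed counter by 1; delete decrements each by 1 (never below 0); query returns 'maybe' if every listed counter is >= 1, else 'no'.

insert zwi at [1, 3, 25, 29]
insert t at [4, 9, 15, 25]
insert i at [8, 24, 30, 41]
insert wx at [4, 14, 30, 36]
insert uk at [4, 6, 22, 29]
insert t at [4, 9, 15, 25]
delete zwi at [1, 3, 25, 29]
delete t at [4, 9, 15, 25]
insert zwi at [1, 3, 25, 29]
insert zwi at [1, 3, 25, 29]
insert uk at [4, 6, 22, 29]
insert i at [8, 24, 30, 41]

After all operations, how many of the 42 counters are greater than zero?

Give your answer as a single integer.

Step 1: insert zwi at [1, 3, 25, 29] -> counters=[0,1,0,1,0,0,0,0,0,0,0,0,0,0,0,0,0,0,0,0,0,0,0,0,0,1,0,0,0,1,0,0,0,0,0,0,0,0,0,0,0,0]
Step 2: insert t at [4, 9, 15, 25] -> counters=[0,1,0,1,1,0,0,0,0,1,0,0,0,0,0,1,0,0,0,0,0,0,0,0,0,2,0,0,0,1,0,0,0,0,0,0,0,0,0,0,0,0]
Step 3: insert i at [8, 24, 30, 41] -> counters=[0,1,0,1,1,0,0,0,1,1,0,0,0,0,0,1,0,0,0,0,0,0,0,0,1,2,0,0,0,1,1,0,0,0,0,0,0,0,0,0,0,1]
Step 4: insert wx at [4, 14, 30, 36] -> counters=[0,1,0,1,2,0,0,0,1,1,0,0,0,0,1,1,0,0,0,0,0,0,0,0,1,2,0,0,0,1,2,0,0,0,0,0,1,0,0,0,0,1]
Step 5: insert uk at [4, 6, 22, 29] -> counters=[0,1,0,1,3,0,1,0,1,1,0,0,0,0,1,1,0,0,0,0,0,0,1,0,1,2,0,0,0,2,2,0,0,0,0,0,1,0,0,0,0,1]
Step 6: insert t at [4, 9, 15, 25] -> counters=[0,1,0,1,4,0,1,0,1,2,0,0,0,0,1,2,0,0,0,0,0,0,1,0,1,3,0,0,0,2,2,0,0,0,0,0,1,0,0,0,0,1]
Step 7: delete zwi at [1, 3, 25, 29] -> counters=[0,0,0,0,4,0,1,0,1,2,0,0,0,0,1,2,0,0,0,0,0,0,1,0,1,2,0,0,0,1,2,0,0,0,0,0,1,0,0,0,0,1]
Step 8: delete t at [4, 9, 15, 25] -> counters=[0,0,0,0,3,0,1,0,1,1,0,0,0,0,1,1,0,0,0,0,0,0,1,0,1,1,0,0,0,1,2,0,0,0,0,0,1,0,0,0,0,1]
Step 9: insert zwi at [1, 3, 25, 29] -> counters=[0,1,0,1,3,0,1,0,1,1,0,0,0,0,1,1,0,0,0,0,0,0,1,0,1,2,0,0,0,2,2,0,0,0,0,0,1,0,0,0,0,1]
Step 10: insert zwi at [1, 3, 25, 29] -> counters=[0,2,0,2,3,0,1,0,1,1,0,0,0,0,1,1,0,0,0,0,0,0,1,0,1,3,0,0,0,3,2,0,0,0,0,0,1,0,0,0,0,1]
Step 11: insert uk at [4, 6, 22, 29] -> counters=[0,2,0,2,4,0,2,0,1,1,0,0,0,0,1,1,0,0,0,0,0,0,2,0,1,3,0,0,0,4,2,0,0,0,0,0,1,0,0,0,0,1]
Step 12: insert i at [8, 24, 30, 41] -> counters=[0,2,0,2,4,0,2,0,2,1,0,0,0,0,1,1,0,0,0,0,0,0,2,0,2,3,0,0,0,4,3,0,0,0,0,0,1,0,0,0,0,2]
Final counters=[0,2,0,2,4,0,2,0,2,1,0,0,0,0,1,1,0,0,0,0,0,0,2,0,2,3,0,0,0,4,3,0,0,0,0,0,1,0,0,0,0,2] -> 15 nonzero

Answer: 15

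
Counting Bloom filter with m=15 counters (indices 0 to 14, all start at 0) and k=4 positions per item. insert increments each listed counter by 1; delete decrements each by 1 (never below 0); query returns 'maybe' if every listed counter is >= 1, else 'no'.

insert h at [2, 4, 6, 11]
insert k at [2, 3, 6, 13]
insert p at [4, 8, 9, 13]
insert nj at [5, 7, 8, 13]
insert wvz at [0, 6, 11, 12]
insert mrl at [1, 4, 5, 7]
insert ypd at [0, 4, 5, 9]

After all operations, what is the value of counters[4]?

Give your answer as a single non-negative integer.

Answer: 4

Derivation:
Step 1: insert h at [2, 4, 6, 11] -> counters=[0,0,1,0,1,0,1,0,0,0,0,1,0,0,0]
Step 2: insert k at [2, 3, 6, 13] -> counters=[0,0,2,1,1,0,2,0,0,0,0,1,0,1,0]
Step 3: insert p at [4, 8, 9, 13] -> counters=[0,0,2,1,2,0,2,0,1,1,0,1,0,2,0]
Step 4: insert nj at [5, 7, 8, 13] -> counters=[0,0,2,1,2,1,2,1,2,1,0,1,0,3,0]
Step 5: insert wvz at [0, 6, 11, 12] -> counters=[1,0,2,1,2,1,3,1,2,1,0,2,1,3,0]
Step 6: insert mrl at [1, 4, 5, 7] -> counters=[1,1,2,1,3,2,3,2,2,1,0,2,1,3,0]
Step 7: insert ypd at [0, 4, 5, 9] -> counters=[2,1,2,1,4,3,3,2,2,2,0,2,1,3,0]
Final counters=[2,1,2,1,4,3,3,2,2,2,0,2,1,3,0] -> counters[4]=4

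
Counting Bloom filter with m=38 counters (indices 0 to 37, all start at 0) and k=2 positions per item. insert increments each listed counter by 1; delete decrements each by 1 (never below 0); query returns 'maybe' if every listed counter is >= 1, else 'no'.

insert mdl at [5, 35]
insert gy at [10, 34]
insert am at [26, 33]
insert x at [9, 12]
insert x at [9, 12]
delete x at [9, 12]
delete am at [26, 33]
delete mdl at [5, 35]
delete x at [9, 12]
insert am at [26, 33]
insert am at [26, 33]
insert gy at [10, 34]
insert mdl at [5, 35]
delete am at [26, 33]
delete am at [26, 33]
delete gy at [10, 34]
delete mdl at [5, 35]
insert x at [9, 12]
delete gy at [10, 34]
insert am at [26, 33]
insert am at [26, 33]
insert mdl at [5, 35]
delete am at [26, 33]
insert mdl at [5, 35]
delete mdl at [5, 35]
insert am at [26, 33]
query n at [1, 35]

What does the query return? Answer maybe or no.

Step 1: insert mdl at [5, 35] -> counters=[0,0,0,0,0,1,0,0,0,0,0,0,0,0,0,0,0,0,0,0,0,0,0,0,0,0,0,0,0,0,0,0,0,0,0,1,0,0]
Step 2: insert gy at [10, 34] -> counters=[0,0,0,0,0,1,0,0,0,0,1,0,0,0,0,0,0,0,0,0,0,0,0,0,0,0,0,0,0,0,0,0,0,0,1,1,0,0]
Step 3: insert am at [26, 33] -> counters=[0,0,0,0,0,1,0,0,0,0,1,0,0,0,0,0,0,0,0,0,0,0,0,0,0,0,1,0,0,0,0,0,0,1,1,1,0,0]
Step 4: insert x at [9, 12] -> counters=[0,0,0,0,0,1,0,0,0,1,1,0,1,0,0,0,0,0,0,0,0,0,0,0,0,0,1,0,0,0,0,0,0,1,1,1,0,0]
Step 5: insert x at [9, 12] -> counters=[0,0,0,0,0,1,0,0,0,2,1,0,2,0,0,0,0,0,0,0,0,0,0,0,0,0,1,0,0,0,0,0,0,1,1,1,0,0]
Step 6: delete x at [9, 12] -> counters=[0,0,0,0,0,1,0,0,0,1,1,0,1,0,0,0,0,0,0,0,0,0,0,0,0,0,1,0,0,0,0,0,0,1,1,1,0,0]
Step 7: delete am at [26, 33] -> counters=[0,0,0,0,0,1,0,0,0,1,1,0,1,0,0,0,0,0,0,0,0,0,0,0,0,0,0,0,0,0,0,0,0,0,1,1,0,0]
Step 8: delete mdl at [5, 35] -> counters=[0,0,0,0,0,0,0,0,0,1,1,0,1,0,0,0,0,0,0,0,0,0,0,0,0,0,0,0,0,0,0,0,0,0,1,0,0,0]
Step 9: delete x at [9, 12] -> counters=[0,0,0,0,0,0,0,0,0,0,1,0,0,0,0,0,0,0,0,0,0,0,0,0,0,0,0,0,0,0,0,0,0,0,1,0,0,0]
Step 10: insert am at [26, 33] -> counters=[0,0,0,0,0,0,0,0,0,0,1,0,0,0,0,0,0,0,0,0,0,0,0,0,0,0,1,0,0,0,0,0,0,1,1,0,0,0]
Step 11: insert am at [26, 33] -> counters=[0,0,0,0,0,0,0,0,0,0,1,0,0,0,0,0,0,0,0,0,0,0,0,0,0,0,2,0,0,0,0,0,0,2,1,0,0,0]
Step 12: insert gy at [10, 34] -> counters=[0,0,0,0,0,0,0,0,0,0,2,0,0,0,0,0,0,0,0,0,0,0,0,0,0,0,2,0,0,0,0,0,0,2,2,0,0,0]
Step 13: insert mdl at [5, 35] -> counters=[0,0,0,0,0,1,0,0,0,0,2,0,0,0,0,0,0,0,0,0,0,0,0,0,0,0,2,0,0,0,0,0,0,2,2,1,0,0]
Step 14: delete am at [26, 33] -> counters=[0,0,0,0,0,1,0,0,0,0,2,0,0,0,0,0,0,0,0,0,0,0,0,0,0,0,1,0,0,0,0,0,0,1,2,1,0,0]
Step 15: delete am at [26, 33] -> counters=[0,0,0,0,0,1,0,0,0,0,2,0,0,0,0,0,0,0,0,0,0,0,0,0,0,0,0,0,0,0,0,0,0,0,2,1,0,0]
Step 16: delete gy at [10, 34] -> counters=[0,0,0,0,0,1,0,0,0,0,1,0,0,0,0,0,0,0,0,0,0,0,0,0,0,0,0,0,0,0,0,0,0,0,1,1,0,0]
Step 17: delete mdl at [5, 35] -> counters=[0,0,0,0,0,0,0,0,0,0,1,0,0,0,0,0,0,0,0,0,0,0,0,0,0,0,0,0,0,0,0,0,0,0,1,0,0,0]
Step 18: insert x at [9, 12] -> counters=[0,0,0,0,0,0,0,0,0,1,1,0,1,0,0,0,0,0,0,0,0,0,0,0,0,0,0,0,0,0,0,0,0,0,1,0,0,0]
Step 19: delete gy at [10, 34] -> counters=[0,0,0,0,0,0,0,0,0,1,0,0,1,0,0,0,0,0,0,0,0,0,0,0,0,0,0,0,0,0,0,0,0,0,0,0,0,0]
Step 20: insert am at [26, 33] -> counters=[0,0,0,0,0,0,0,0,0,1,0,0,1,0,0,0,0,0,0,0,0,0,0,0,0,0,1,0,0,0,0,0,0,1,0,0,0,0]
Step 21: insert am at [26, 33] -> counters=[0,0,0,0,0,0,0,0,0,1,0,0,1,0,0,0,0,0,0,0,0,0,0,0,0,0,2,0,0,0,0,0,0,2,0,0,0,0]
Step 22: insert mdl at [5, 35] -> counters=[0,0,0,0,0,1,0,0,0,1,0,0,1,0,0,0,0,0,0,0,0,0,0,0,0,0,2,0,0,0,0,0,0,2,0,1,0,0]
Step 23: delete am at [26, 33] -> counters=[0,0,0,0,0,1,0,0,0,1,0,0,1,0,0,0,0,0,0,0,0,0,0,0,0,0,1,0,0,0,0,0,0,1,0,1,0,0]
Step 24: insert mdl at [5, 35] -> counters=[0,0,0,0,0,2,0,0,0,1,0,0,1,0,0,0,0,0,0,0,0,0,0,0,0,0,1,0,0,0,0,0,0,1,0,2,0,0]
Step 25: delete mdl at [5, 35] -> counters=[0,0,0,0,0,1,0,0,0,1,0,0,1,0,0,0,0,0,0,0,0,0,0,0,0,0,1,0,0,0,0,0,0,1,0,1,0,0]
Step 26: insert am at [26, 33] -> counters=[0,0,0,0,0,1,0,0,0,1,0,0,1,0,0,0,0,0,0,0,0,0,0,0,0,0,2,0,0,0,0,0,0,2,0,1,0,0]
Query n: check counters[1]=0 counters[35]=1 -> no

Answer: no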